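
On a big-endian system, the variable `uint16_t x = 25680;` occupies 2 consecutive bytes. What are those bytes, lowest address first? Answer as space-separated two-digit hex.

64 50

25680 in hexadecimal, padded to 16 bits, is 0x6450.
Split into bytes (most-significant first): 64 50.
Big-endian stores the most-significant byte at the lowest address.
So the memory order matches the most-significant-first order: 64 50.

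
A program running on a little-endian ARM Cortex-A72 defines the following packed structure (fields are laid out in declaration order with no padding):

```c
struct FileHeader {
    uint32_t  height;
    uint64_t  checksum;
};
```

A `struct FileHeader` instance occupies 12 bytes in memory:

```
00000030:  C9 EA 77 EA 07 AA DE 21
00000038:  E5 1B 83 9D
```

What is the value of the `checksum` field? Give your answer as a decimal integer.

`checksum` follows `height` (4 bytes), so it starts at byte offset 4 and occupies 8 bytes.
Bytes at offsets 4..11: 07 AA DE 21 E5 1B 83 9D.
Little-endian: lowest address holds the least-significant byte.
Reassemble most-significant byte first: 9D 83 1B E5 21 DE AA 07 → 0x9D831BE521DEAA07.
0x9D831BE521DEAA07 = 11349946156833483271.

11349946156833483271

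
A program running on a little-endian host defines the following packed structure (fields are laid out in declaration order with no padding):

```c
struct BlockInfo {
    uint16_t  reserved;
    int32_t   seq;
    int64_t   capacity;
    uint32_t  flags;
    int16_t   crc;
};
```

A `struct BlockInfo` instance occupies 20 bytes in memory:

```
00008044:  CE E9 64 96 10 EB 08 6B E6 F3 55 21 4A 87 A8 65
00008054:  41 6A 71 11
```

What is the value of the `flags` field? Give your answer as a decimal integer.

1782670760

`flags` follows `reserved` (2 B), `seq` (4 B), `capacity` (8 B), so it starts at offset 2 + 4 + 8 = 14 and occupies 4 bytes.
Bytes at offsets 14..17: A8 65 41 6A.
Little-endian stores the least-significant byte at the lowest address.
Reassemble most-significant byte first: 6A 41 65 A8 → 0x6A4165A8.
0x6A4165A8 = 1782670760.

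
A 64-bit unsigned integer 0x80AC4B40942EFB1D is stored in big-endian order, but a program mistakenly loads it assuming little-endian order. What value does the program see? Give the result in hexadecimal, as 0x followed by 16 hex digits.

Stored big-endian, the bytes at ascending addresses are 80 AC 4B 40 94 2E FB 1D.
Read back as little-endian, the first byte is least significant, giving 0x1DFB2E94404BAC80.

0x1DFB2E94404BAC80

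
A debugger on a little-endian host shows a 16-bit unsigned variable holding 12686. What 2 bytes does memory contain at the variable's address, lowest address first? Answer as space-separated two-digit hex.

8E 31

12686 in hexadecimal, padded to 16 bits, is 0x318E.
Split into bytes (most-significant first): 31 8E.
Little-endian stores the least-significant byte at the lowest address.
So at ascending addresses the bytes are 8E 31.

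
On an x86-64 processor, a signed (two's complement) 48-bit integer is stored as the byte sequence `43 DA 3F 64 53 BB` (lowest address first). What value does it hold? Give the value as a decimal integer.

In little-endian order the low byte comes first in memory.
Reassemble most-significant byte first: BB 53 64 3F DA 43 → 0xBB53643FDA43.
Top bit is set, so as a signed 48-bit value this is 0xBB53643FDA43 − 2^48 = -75508138124733.

-75508138124733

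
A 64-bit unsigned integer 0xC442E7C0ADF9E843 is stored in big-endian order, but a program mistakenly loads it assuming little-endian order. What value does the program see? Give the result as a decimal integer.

4893435519799083716

Stored big-endian, the bytes at ascending addresses are C4 42 E7 C0 AD F9 E8 43.
Read back as little-endian, the first byte is least significant, giving 0x43E8F9ADC0E742C4.
0x43E8F9ADC0E742C4 = 4893435519799083716.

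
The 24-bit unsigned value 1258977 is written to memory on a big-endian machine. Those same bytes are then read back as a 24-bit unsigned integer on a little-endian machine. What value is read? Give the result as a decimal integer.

1258977 in 24-bit hexadecimal is 0x1335E1.
Stored big-endian, the bytes at ascending addresses are 13 35 E1.
Read back as little-endian, the first byte is least significant, giving 0xE13513.
0xE13513 = 14759187.

14759187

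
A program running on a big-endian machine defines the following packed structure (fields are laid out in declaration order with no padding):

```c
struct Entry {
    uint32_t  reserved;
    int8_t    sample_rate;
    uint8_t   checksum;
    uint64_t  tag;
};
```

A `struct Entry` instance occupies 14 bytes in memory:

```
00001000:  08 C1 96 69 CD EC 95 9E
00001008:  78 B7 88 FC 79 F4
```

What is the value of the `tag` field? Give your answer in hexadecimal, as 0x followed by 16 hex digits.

0x959E78B788FC79F4

`tag` follows `reserved` (4 B), `sample_rate` (1 B), `checksum` (1 B), so it starts at offset 4 + 1 + 1 = 6 and occupies 8 bytes.
Bytes at offsets 6..13: 95 9E 78 B7 88 FC 79 F4.
Big-endian: lowest address holds the most-significant byte.
The bytes are already most-significant first: 0x959E78B788FC79F4.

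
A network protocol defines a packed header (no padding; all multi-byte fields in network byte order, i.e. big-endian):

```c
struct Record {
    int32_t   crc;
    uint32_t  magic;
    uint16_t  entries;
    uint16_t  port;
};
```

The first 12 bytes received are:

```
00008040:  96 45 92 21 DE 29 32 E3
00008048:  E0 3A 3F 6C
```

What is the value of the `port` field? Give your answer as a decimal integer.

16236

`port` follows `crc` (4 B), `magic` (4 B), `entries` (2 B), so it starts at offset 4 + 4 + 2 = 10 and occupies 2 bytes.
Bytes at offsets 10..11: 3F 6C.
In big-endian order the high byte comes first in memory.
The bytes are already most-significant first: 0x3F6C.
0x3F6C = 16236.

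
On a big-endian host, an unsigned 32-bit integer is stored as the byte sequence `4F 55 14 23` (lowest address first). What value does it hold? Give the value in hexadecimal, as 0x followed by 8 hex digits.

Big-endian: lowest address holds the most-significant byte.
The bytes are already most-significant first: 0x4F551423.

0x4F551423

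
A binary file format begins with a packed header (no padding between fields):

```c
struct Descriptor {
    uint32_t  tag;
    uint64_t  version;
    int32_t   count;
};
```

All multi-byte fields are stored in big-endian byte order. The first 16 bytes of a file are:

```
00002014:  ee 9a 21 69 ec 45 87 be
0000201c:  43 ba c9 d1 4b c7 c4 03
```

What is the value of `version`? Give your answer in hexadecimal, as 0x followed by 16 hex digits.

`version` follows `tag` (4 bytes), so it starts at byte offset 4 and occupies 8 bytes.
Bytes at offsets 4..11: EC 45 87 BE 43 BA C9 D1.
Big-endian stores the most-significant byte at the lowest address.
The bytes are already most-significant first: 0xEC4587BE43BAC9D1.

0xEC4587BE43BAC9D1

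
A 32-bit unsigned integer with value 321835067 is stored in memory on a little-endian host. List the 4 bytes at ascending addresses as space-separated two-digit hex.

321835067 in hexadecimal, padded to 32 bits, is 0x132ED03B.
Split into bytes (most-significant first): 13 2E D0 3B.
Little-endian: lowest address holds the least-significant byte.
So at ascending addresses the bytes are 3B D0 2E 13.

3B D0 2E 13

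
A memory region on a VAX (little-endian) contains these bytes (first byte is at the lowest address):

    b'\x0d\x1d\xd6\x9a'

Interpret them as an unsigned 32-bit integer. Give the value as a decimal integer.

2597723405

In little-endian order the low byte comes first in memory.
Reassemble most-significant byte first: 9A D6 1D 0D → 0x9AD61D0D.
0x9AD61D0D = 2597723405.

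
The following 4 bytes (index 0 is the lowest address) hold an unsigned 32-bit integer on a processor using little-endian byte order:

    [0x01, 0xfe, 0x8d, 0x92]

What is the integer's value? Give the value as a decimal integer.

2458779137

Little-endian stores the least-significant byte at the lowest address.
Reassemble most-significant byte first: 92 8D FE 01 → 0x928DFE01.
0x928DFE01 = 2458779137.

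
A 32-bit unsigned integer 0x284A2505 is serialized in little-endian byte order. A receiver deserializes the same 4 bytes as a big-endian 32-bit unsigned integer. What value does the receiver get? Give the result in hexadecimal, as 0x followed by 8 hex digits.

0x05254A28

Stored little-endian, the bytes at ascending addresses are 05 25 4A 28.
Read back as big-endian, the last byte is least significant, giving 0x05254A28.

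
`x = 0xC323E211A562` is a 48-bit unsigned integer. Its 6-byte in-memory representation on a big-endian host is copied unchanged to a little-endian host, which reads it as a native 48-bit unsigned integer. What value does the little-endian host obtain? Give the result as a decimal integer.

108461109158851

Stored big-endian, the bytes at ascending addresses are C3 23 E2 11 A5 62.
Read back as little-endian, the first byte is least significant, giving 0x62A511E223C3.
0x62A511E223C3 = 108461109158851.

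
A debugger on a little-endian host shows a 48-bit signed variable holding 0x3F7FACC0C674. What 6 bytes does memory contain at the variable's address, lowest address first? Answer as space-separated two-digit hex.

74 C6 C0 AC 7F 3F

Split into bytes (most-significant first): 3F 7F AC C0 C6 74.
In little-endian order the low byte comes first in memory.
So at ascending addresses the bytes are 74 C6 C0 AC 7F 3F.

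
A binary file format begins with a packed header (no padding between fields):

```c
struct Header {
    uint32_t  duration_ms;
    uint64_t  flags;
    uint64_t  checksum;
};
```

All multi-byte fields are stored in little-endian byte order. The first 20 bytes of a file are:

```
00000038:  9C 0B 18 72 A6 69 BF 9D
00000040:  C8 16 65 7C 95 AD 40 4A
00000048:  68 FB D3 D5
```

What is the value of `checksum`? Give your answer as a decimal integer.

`checksum` follows `duration_ms` (4 B), `flags` (8 B), so it starts at offset 4 + 8 = 12 and occupies 8 bytes.
Bytes at offsets 12..19: 95 AD 40 4A 68 FB D3 D5.
Little-endian: lowest address holds the least-significant byte.
Reassemble most-significant byte first: D5 D3 FB 68 4A 40 AD 95 → 0xD5D3FB684A40AD95.
0xD5D3FB684A40AD95 = 15407935175505522069.

15407935175505522069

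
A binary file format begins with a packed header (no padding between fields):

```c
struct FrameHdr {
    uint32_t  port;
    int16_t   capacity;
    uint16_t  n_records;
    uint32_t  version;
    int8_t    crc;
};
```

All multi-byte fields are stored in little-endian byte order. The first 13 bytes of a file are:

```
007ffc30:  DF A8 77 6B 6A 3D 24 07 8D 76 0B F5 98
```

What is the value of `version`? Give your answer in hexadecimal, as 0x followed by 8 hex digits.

`version` follows `port` (4 B), `capacity` (2 B), `n_records` (2 B), so it starts at offset 4 + 2 + 2 = 8 and occupies 4 bytes.
Bytes at offsets 8..11: 8D 76 0B F5.
Little-endian stores the least-significant byte at the lowest address.
Reassemble most-significant byte first: F5 0B 76 8D → 0xF50B768D.

0xF50B768D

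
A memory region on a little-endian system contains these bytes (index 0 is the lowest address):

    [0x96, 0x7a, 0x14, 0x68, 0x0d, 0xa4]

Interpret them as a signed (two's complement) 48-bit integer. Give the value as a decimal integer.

In little-endian order the low byte comes first in memory.
Reassemble most-significant byte first: A4 0D 68 14 7A 96 → 0xA40D68147A96.
Top bit is set, so as a signed 48-bit value this is 0xA40D68147A96 − 2^48 = -101097489007978.

-101097489007978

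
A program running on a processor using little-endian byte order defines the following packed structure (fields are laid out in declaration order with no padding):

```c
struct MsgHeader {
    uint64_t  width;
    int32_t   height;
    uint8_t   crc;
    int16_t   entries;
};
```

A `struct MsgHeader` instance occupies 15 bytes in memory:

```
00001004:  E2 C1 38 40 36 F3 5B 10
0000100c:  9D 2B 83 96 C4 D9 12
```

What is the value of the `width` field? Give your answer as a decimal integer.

1178803141818761698

`width` is the first field, at byte offset 0, occupying 8 bytes.
Bytes at offsets 0..7: E2 C1 38 40 36 F3 5B 10.
Little-endian stores the least-significant byte at the lowest address.
Reassemble most-significant byte first: 10 5B F3 36 40 38 C1 E2 → 0x105BF3364038C1E2.
0x105BF3364038C1E2 = 1178803141818761698.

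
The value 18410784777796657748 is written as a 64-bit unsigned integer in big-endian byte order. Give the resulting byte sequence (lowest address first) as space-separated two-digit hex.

FF 80 3F 35 FC BD 22 54

18410784777796657748 in hexadecimal, padded to 64 bits, is 0xFF803F35FCBD2254.
Split into bytes (most-significant first): FF 80 3F 35 FC BD 22 54.
Big-endian: lowest address holds the most-significant byte.
So the memory order matches the most-significant-first order: FF 80 3F 35 FC BD 22 54.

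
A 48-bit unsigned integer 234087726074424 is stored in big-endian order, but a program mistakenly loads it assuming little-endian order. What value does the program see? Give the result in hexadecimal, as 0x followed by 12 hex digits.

234087726074424 in 48-bit hexadecimal is 0xD4E6CBC24A38.
Stored big-endian, the bytes at ascending addresses are D4 E6 CB C2 4A 38.
Read back as little-endian, the first byte is least significant, giving 0x384AC2CBE6D4.

0x384AC2CBE6D4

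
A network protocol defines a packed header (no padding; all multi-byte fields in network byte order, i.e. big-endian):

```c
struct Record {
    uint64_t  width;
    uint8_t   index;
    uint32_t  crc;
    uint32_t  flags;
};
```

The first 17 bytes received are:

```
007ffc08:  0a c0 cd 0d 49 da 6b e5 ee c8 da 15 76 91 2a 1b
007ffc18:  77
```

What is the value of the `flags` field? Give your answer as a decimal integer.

`flags` follows `width` (8 B), `index` (1 B), `crc` (4 B), so it starts at offset 8 + 1 + 4 = 13 and occupies 4 bytes.
Bytes at offsets 13..16: 91 2A 1B 77.
Big-endian: lowest address holds the most-significant byte.
The bytes are already most-significant first: 0x912A1B77.
0x912A1B77 = 2435455863.

2435455863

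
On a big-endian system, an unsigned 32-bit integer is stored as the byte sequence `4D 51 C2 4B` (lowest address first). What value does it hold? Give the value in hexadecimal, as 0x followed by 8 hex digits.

0x4D51C24B

Big-endian: lowest address holds the most-significant byte.
The bytes are already most-significant first: 0x4D51C24B.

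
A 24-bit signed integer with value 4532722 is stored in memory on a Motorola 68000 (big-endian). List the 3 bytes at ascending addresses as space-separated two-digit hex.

45 29 F2

4532722 in hexadecimal, padded to 24 bits, is 0x4529F2.
Split into bytes (most-significant first): 45 29 F2.
Big-endian: lowest address holds the most-significant byte.
So the memory order matches the most-significant-first order: 45 29 F2.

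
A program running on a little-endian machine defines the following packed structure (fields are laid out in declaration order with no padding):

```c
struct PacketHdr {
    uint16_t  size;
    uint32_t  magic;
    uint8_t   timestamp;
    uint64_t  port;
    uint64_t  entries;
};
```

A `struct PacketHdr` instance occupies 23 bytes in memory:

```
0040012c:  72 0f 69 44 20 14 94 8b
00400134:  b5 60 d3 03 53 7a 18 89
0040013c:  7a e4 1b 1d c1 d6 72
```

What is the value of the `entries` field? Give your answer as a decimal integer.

`entries` follows `size` (2 B), `magic` (4 B), `timestamp` (1 B), `port` (8 B), so it starts at offset 2 + 4 + 1 + 8 = 15 and occupies 8 bytes.
Bytes at offsets 15..22: 89 7A E4 1B 1D C1 D6 72.
In little-endian order the low byte comes first in memory.
Reassemble most-significant byte first: 72 D6 C1 1D 1B E4 7A 89 → 0x72D6C11D1BE47A89.
0x72D6C11D1BE47A89 = 8275013696106035849.

8275013696106035849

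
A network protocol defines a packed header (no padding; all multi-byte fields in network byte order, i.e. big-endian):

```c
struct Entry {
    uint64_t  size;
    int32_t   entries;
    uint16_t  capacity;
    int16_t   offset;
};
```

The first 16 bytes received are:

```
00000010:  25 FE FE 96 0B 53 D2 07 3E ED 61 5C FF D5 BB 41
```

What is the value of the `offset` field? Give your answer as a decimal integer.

-17599

`offset` follows `size` (8 B), `entries` (4 B), `capacity` (2 B), so it starts at offset 8 + 4 + 2 = 14 and occupies 2 bytes.
Bytes at offsets 14..15: BB 41.
Big-endian: lowest address holds the most-significant byte.
The bytes are already most-significant first: 0xBB41.
Top bit is set, so as a signed 16-bit value this is 0xBB41 − 2^16 = -17599.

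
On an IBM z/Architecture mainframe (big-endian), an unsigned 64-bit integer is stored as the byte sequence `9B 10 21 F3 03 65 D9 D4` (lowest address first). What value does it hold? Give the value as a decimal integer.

11173468003123976660

In big-endian order the high byte comes first in memory.
The bytes are already most-significant first: 0x9B1021F30365D9D4.
0x9B1021F30365D9D4 = 11173468003123976660.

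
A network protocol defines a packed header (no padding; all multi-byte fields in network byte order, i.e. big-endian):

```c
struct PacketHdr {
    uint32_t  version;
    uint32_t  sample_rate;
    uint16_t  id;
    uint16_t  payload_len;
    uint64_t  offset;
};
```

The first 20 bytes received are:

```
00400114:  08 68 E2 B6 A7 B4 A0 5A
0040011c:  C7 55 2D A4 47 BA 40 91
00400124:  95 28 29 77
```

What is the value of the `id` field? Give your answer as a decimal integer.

`id` follows `version` (4 B), `sample_rate` (4 B), so it starts at offset 4 + 4 = 8 and occupies 2 bytes.
Bytes at offsets 8..9: C7 55.
In big-endian order the high byte comes first in memory.
The bytes are already most-significant first: 0xC755.
0xC755 = 51029.

51029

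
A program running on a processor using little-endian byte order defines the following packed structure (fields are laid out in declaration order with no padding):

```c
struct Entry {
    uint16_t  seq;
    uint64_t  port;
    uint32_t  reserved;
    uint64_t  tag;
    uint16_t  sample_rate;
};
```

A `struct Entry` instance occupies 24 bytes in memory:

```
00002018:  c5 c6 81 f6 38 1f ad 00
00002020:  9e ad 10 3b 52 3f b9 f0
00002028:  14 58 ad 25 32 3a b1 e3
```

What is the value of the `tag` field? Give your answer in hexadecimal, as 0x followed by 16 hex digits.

`tag` follows `seq` (2 B), `port` (8 B), `reserved` (4 B), so it starts at offset 2 + 8 + 4 = 14 and occupies 8 bytes.
Bytes at offsets 14..21: B9 F0 14 58 AD 25 32 3A.
Little-endian: lowest address holds the least-significant byte.
Reassemble most-significant byte first: 3A 32 25 AD 58 14 F0 B9 → 0x3A3225AD5814F0B9.

0x3A3225AD5814F0B9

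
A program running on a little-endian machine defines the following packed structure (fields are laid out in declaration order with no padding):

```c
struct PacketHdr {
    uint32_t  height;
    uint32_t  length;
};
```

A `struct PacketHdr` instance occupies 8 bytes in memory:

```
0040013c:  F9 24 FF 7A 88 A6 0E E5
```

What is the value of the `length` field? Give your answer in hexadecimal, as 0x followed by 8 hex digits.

`length` follows `height` (4 bytes), so it starts at byte offset 4 and occupies 4 bytes.
Bytes at offsets 4..7: 88 A6 0E E5.
Little-endian stores the least-significant byte at the lowest address.
Reassemble most-significant byte first: E5 0E A6 88 → 0xE50EA688.

0xE50EA688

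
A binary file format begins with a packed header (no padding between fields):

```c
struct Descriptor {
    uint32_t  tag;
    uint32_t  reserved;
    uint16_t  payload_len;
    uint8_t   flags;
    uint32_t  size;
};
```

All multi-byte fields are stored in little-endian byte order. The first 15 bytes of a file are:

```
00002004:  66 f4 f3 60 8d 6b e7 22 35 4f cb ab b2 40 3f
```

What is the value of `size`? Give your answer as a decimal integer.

`size` follows `tag` (4 B), `reserved` (4 B), `payload_len` (2 B), `flags` (1 B), so it starts at offset 4 + 4 + 2 + 1 = 11 and occupies 4 bytes.
Bytes at offsets 11..14: AB B2 40 3F.
In little-endian order the low byte comes first in memory.
Reassemble most-significant byte first: 3F 40 B2 AB → 0x3F40B2AB.
0x3F40B2AB = 1061204651.

1061204651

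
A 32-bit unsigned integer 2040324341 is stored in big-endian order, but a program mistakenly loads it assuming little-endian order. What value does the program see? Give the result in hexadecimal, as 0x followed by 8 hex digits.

2040324341 in 32-bit hexadecimal is 0x799CE0F5.
Stored big-endian, the bytes at ascending addresses are 79 9C E0 F5.
Read back as little-endian, the first byte is least significant, giving 0xF5E09C79.

0xF5E09C79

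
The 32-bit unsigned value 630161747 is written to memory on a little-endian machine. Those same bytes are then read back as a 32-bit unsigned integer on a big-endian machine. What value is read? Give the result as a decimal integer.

1400999717

630161747 in 32-bit hexadecimal is 0x258F8153.
Stored little-endian, the bytes at ascending addresses are 53 81 8F 25.
Read back as big-endian, the last byte is least significant, giving 0x53818F25.
0x53818F25 = 1400999717.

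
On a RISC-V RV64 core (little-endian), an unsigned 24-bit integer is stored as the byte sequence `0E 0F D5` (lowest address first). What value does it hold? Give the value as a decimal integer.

In little-endian order the low byte comes first in memory.
Reassemble most-significant byte first: D5 0F 0E → 0xD50F0E.
0xD50F0E = 13963022.

13963022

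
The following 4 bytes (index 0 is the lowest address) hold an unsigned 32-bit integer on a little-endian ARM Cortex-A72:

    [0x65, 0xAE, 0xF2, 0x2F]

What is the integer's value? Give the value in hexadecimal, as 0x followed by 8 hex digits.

Little-endian stores the least-significant byte at the lowest address.
Reassemble most-significant byte first: 2F F2 AE 65 → 0x2FF2AE65.

0x2FF2AE65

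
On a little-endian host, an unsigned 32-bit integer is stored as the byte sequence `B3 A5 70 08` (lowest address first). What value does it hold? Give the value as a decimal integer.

In little-endian order the low byte comes first in memory.
Reassemble most-significant byte first: 08 70 A5 B3 → 0x0870A5B3.
0x0870A5B3 = 141600179.

141600179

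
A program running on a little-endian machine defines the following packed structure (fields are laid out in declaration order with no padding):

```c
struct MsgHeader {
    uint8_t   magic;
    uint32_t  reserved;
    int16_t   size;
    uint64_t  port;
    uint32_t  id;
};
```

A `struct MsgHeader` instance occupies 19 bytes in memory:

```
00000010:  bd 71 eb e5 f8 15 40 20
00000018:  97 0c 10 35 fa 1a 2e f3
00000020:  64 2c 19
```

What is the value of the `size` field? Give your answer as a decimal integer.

16405

`size` follows `magic` (1 B), `reserved` (4 B), so it starts at offset 1 + 4 = 5 and occupies 2 bytes.
Bytes at offsets 5..6: 15 40.
In little-endian order the low byte comes first in memory.
Reassemble most-significant byte first: 40 15 → 0x4015.
0x4015 = 16405.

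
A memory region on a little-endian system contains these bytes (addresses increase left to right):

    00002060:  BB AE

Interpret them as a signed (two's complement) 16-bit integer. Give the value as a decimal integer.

Little-endian: lowest address holds the least-significant byte.
Reassemble most-significant byte first: AE BB → 0xAEBB.
Top bit is set, so as a signed 16-bit value this is 0xAEBB − 2^16 = -20805.

-20805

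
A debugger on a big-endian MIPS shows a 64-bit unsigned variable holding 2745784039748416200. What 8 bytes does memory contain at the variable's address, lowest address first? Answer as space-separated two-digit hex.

2745784039748416200 in hexadecimal, padded to 64 bits, is 0x261AFC094F2432C8.
Split into bytes (most-significant first): 26 1A FC 09 4F 24 32 C8.
Big-endian stores the most-significant byte at the lowest address.
So the memory order matches the most-significant-first order: 26 1A FC 09 4F 24 32 C8.

26 1A FC 09 4F 24 32 C8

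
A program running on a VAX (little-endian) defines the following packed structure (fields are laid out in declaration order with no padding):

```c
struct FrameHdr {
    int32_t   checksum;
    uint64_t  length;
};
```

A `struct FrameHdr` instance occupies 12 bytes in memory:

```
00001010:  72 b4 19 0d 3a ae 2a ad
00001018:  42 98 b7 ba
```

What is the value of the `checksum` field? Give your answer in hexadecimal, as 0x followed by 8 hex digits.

0x0D19B472

`checksum` is the first field, at byte offset 0, occupying 4 bytes.
Bytes at offsets 0..3: 72 B4 19 0D.
Little-endian stores the least-significant byte at the lowest address.
Reassemble most-significant byte first: 0D 19 B4 72 → 0x0D19B472.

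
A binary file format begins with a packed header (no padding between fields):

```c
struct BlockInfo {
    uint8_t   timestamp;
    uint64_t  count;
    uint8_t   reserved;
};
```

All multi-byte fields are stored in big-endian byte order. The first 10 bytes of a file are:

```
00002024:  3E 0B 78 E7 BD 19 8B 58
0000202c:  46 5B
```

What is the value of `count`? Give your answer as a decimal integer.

`count` follows `timestamp` (1 byte), so it starts at byte offset 1 and occupies 8 bytes.
Bytes at offsets 1..8: 0B 78 E7 BD 19 8B 58 46.
Big-endian: lowest address holds the most-significant byte.
The bytes are already most-significant first: 0x0B78E7BD198B5846.
0x0B78E7BD198B5846 = 826665330985883718.

826665330985883718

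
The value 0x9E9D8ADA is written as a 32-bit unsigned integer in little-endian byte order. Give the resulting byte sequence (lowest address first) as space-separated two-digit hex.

DA 8A 9D 9E

Split into bytes (most-significant first): 9E 9D 8A DA.
Little-endian: lowest address holds the least-significant byte.
So at ascending addresses the bytes are DA 8A 9D 9E.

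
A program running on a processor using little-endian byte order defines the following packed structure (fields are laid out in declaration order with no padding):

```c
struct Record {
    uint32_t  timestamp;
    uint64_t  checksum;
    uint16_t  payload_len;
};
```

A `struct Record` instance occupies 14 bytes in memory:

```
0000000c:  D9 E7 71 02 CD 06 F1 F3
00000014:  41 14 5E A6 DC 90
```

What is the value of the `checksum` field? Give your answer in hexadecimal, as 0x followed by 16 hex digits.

0xA65E1441F3F106CD

`checksum` follows `timestamp` (4 bytes), so it starts at byte offset 4 and occupies 8 bytes.
Bytes at offsets 4..11: CD 06 F1 F3 41 14 5E A6.
In little-endian order the low byte comes first in memory.
Reassemble most-significant byte first: A6 5E 14 41 F3 F1 06 CD → 0xA65E1441F3F106CD.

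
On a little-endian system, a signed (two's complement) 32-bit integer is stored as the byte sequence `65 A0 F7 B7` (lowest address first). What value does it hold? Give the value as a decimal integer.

Little-endian: lowest address holds the least-significant byte.
Reassemble most-significant byte first: B7 F7 A0 65 → 0xB7F7A065.
Top bit is set, so as a signed 32-bit value this is 0xB7F7A065 − 2^32 = -1208508315.

-1208508315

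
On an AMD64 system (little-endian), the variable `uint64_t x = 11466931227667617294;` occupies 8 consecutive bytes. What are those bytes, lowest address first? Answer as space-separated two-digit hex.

11466931227667617294 in hexadecimal, padded to 64 bits, is 0x9F22B93278F6560E.
Split into bytes (most-significant first): 9F 22 B9 32 78 F6 56 0E.
In little-endian order the low byte comes first in memory.
So at ascending addresses the bytes are 0E 56 F6 78 32 B9 22 9F.

0E 56 F6 78 32 B9 22 9F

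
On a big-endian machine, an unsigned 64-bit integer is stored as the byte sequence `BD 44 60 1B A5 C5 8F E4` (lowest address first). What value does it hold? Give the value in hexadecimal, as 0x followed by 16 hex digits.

Big-endian stores the most-significant byte at the lowest address.
The bytes are already most-significant first: 0xBD44601BA5C58FE4.

0xBD44601BA5C58FE4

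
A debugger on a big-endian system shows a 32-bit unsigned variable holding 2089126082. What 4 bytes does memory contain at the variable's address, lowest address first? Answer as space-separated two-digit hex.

2089126082 in hexadecimal, padded to 32 bits, is 0x7C8588C2.
Split into bytes (most-significant first): 7C 85 88 C2.
Big-endian stores the most-significant byte at the lowest address.
So the memory order matches the most-significant-first order: 7C 85 88 C2.

7C 85 88 C2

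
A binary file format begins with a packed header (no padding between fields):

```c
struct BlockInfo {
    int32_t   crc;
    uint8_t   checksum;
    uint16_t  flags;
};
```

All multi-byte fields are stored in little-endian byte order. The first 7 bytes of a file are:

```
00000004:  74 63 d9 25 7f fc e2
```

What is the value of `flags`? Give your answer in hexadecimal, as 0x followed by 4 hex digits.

`flags` follows `crc` (4 B), `checksum` (1 B), so it starts at offset 4 + 1 = 5 and occupies 2 bytes.
Bytes at offsets 5..6: FC E2.
In little-endian order the low byte comes first in memory.
Reassemble most-significant byte first: E2 FC → 0xE2FC.

0xE2FC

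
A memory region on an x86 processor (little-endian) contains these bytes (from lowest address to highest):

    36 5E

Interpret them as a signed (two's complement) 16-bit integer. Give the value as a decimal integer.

24118

In little-endian order the low byte comes first in memory.
Reassemble most-significant byte first: 5E 36 → 0x5E36.
0x5E36 = 24118.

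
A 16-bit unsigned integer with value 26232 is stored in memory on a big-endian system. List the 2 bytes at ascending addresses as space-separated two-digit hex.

66 78

26232 in hexadecimal, padded to 16 bits, is 0x6678.
Split into bytes (most-significant first): 66 78.
Big-endian stores the most-significant byte at the lowest address.
So the memory order matches the most-significant-first order: 66 78.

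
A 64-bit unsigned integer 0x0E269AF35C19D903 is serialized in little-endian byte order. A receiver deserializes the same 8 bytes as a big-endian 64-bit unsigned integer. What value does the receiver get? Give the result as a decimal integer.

277280739074647566

Stored little-endian, the bytes at ascending addresses are 03 D9 19 5C F3 9A 26 0E.
Read back as big-endian, the last byte is least significant, giving 0x03D9195CF39A260E.
0x03D9195CF39A260E = 277280739074647566.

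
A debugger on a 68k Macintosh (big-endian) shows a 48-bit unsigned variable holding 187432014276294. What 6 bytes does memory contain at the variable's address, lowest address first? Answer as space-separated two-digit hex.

AA 77 EA A1 66 C6

187432014276294 in hexadecimal, padded to 48 bits, is 0xAA77EAA166C6.
Split into bytes (most-significant first): AA 77 EA A1 66 C6.
In big-endian order the high byte comes first in memory.
So the memory order matches the most-significant-first order: AA 77 EA A1 66 C6.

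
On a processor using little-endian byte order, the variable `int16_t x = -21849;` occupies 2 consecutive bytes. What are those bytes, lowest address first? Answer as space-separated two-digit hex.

A7 AA

Two's complement of -21849 in 16 bits: 21849 = 0x5559; invert → 0xAAA6; add 1 → 0xAAA7.
Split into bytes (most-significant first): AA A7.
Little-endian: lowest address holds the least-significant byte.
So at ascending addresses the bytes are A7 AA.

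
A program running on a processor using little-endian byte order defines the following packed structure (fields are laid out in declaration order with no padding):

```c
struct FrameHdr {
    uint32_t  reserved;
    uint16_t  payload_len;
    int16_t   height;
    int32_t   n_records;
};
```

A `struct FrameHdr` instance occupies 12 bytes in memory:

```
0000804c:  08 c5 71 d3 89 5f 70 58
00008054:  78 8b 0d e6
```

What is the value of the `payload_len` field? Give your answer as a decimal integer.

24457

`payload_len` follows `reserved` (4 bytes), so it starts at byte offset 4 and occupies 2 bytes.
Bytes at offsets 4..5: 89 5F.
In little-endian order the low byte comes first in memory.
Reassemble most-significant byte first: 5F 89 → 0x5F89.
0x5F89 = 24457.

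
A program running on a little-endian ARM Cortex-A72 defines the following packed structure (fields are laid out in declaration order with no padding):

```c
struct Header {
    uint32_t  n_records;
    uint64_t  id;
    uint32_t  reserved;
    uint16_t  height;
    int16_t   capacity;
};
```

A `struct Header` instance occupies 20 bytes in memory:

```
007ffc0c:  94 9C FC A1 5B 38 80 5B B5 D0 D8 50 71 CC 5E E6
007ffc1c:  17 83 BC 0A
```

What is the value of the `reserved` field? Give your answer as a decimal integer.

3864972401

`reserved` follows `n_records` (4 B), `id` (8 B), so it starts at offset 4 + 8 = 12 and occupies 4 bytes.
Bytes at offsets 12..15: 71 CC 5E E6.
Little-endian stores the least-significant byte at the lowest address.
Reassemble most-significant byte first: E6 5E CC 71 → 0xE65ECC71.
0xE65ECC71 = 3864972401.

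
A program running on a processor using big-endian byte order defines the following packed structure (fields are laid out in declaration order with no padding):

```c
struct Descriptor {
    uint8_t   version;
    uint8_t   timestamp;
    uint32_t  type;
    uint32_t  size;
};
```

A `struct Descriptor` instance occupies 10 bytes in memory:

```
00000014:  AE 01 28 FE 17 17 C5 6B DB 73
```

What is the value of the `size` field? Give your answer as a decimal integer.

3312180083

`size` follows `version` (1 B), `timestamp` (1 B), `type` (4 B), so it starts at offset 1 + 1 + 4 = 6 and occupies 4 bytes.
Bytes at offsets 6..9: C5 6B DB 73.
Big-endian: lowest address holds the most-significant byte.
The bytes are already most-significant first: 0xC56BDB73.
0xC56BDB73 = 3312180083.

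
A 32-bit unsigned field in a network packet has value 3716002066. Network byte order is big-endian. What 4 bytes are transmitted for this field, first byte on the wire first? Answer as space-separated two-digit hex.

3716002066 in hexadecimal, padded to 32 bits, is 0xDD7DB112.
Split into bytes (most-significant first): DD 7D B1 12.
Big-endian stores the most-significant byte at the lowest address.
So the memory order matches the most-significant-first order: DD 7D B1 12.

DD 7D B1 12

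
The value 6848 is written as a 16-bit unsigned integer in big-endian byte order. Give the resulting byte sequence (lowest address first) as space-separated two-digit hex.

6848 in hexadecimal, padded to 16 bits, is 0x1AC0.
Split into bytes (most-significant first): 1A C0.
Big-endian stores the most-significant byte at the lowest address.
So the memory order matches the most-significant-first order: 1A C0.

1A C0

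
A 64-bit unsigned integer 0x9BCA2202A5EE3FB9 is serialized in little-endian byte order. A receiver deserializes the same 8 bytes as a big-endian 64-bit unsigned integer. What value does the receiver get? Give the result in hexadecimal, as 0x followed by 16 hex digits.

0xB93FEEA50222CA9B

Stored little-endian, the bytes at ascending addresses are B9 3F EE A5 02 22 CA 9B.
Read back as big-endian, the last byte is least significant, giving 0xB93FEEA50222CA9B.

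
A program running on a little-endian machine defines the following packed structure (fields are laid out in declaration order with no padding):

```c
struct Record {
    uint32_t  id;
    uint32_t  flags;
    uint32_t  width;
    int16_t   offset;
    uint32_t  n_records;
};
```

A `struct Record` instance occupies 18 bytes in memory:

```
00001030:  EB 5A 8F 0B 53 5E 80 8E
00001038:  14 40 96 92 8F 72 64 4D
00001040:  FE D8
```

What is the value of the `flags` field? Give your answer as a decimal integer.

2390777427

`flags` follows `id` (4 bytes), so it starts at byte offset 4 and occupies 4 bytes.
Bytes at offsets 4..7: 53 5E 80 8E.
Little-endian: lowest address holds the least-significant byte.
Reassemble most-significant byte first: 8E 80 5E 53 → 0x8E805E53.
0x8E805E53 = 2390777427.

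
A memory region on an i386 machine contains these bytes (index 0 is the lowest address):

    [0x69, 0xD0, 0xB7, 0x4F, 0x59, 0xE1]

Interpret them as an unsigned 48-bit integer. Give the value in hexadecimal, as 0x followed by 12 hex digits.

In little-endian order the low byte comes first in memory.
Reassemble most-significant byte first: E1 59 4F B7 D0 69 → 0xE1594FB7D069.

0xE1594FB7D069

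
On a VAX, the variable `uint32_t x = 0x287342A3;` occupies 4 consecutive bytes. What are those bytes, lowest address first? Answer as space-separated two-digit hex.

Split into bytes (most-significant first): 28 73 42 A3.
Little-endian: lowest address holds the least-significant byte.
So at ascending addresses the bytes are A3 42 73 28.

A3 42 73 28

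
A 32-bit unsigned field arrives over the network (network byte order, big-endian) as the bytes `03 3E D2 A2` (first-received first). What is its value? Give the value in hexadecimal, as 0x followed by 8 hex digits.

Big-endian stores the most-significant byte at the lowest address.
The bytes are already most-significant first: 0x033ED2A2.

0x033ED2A2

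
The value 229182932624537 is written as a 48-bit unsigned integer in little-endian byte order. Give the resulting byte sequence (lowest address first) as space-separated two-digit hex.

99 A4 49 CF 70 D0

229182932624537 in hexadecimal, padded to 48 bits, is 0xD070CF49A499.
Split into bytes (most-significant first): D0 70 CF 49 A4 99.
In little-endian order the low byte comes first in memory.
So at ascending addresses the bytes are 99 A4 49 CF 70 D0.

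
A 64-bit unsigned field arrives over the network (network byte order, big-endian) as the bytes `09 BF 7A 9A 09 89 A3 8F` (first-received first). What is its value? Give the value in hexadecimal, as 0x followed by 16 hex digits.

In big-endian order the high byte comes first in memory.
The bytes are already most-significant first: 0x09BF7A9A0989A38F.

0x09BF7A9A0989A38F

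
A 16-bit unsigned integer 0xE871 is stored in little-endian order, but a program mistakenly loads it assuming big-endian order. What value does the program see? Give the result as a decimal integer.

Stored little-endian, the bytes at ascending addresses are 71 E8.
Read back as big-endian, the last byte is least significant, giving 0x71E8.
0x71E8 = 29160.

29160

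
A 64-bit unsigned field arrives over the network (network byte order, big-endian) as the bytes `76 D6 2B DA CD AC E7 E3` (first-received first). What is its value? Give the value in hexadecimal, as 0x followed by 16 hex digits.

0x76D62BDACDACE7E3

In big-endian order the high byte comes first in memory.
The bytes are already most-significant first: 0x76D62BDACDACE7E3.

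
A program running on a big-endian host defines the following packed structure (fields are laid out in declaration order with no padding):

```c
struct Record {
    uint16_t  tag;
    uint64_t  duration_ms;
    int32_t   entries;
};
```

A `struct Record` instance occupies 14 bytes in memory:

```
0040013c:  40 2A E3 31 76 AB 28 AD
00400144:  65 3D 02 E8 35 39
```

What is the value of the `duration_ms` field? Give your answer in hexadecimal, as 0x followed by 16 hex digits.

`duration_ms` follows `tag` (2 bytes), so it starts at byte offset 2 and occupies 8 bytes.
Bytes at offsets 2..9: E3 31 76 AB 28 AD 65 3D.
Big-endian stores the most-significant byte at the lowest address.
The bytes are already most-significant first: 0xE33176AB28AD653D.

0xE33176AB28AD653D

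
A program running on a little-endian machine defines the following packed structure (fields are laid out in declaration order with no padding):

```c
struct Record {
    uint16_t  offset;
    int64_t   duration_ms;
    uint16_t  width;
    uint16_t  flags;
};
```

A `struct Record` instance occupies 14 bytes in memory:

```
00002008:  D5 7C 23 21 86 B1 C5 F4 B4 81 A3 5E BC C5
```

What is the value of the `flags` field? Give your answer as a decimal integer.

50620

`flags` follows `offset` (2 B), `duration_ms` (8 B), `width` (2 B), so it starts at offset 2 + 8 + 2 = 12 and occupies 2 bytes.
Bytes at offsets 12..13: BC C5.
Little-endian stores the least-significant byte at the lowest address.
Reassemble most-significant byte first: C5 BC → 0xC5BC.
0xC5BC = 50620.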